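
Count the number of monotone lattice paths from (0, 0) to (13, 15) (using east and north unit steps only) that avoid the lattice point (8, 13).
Number of paths = 33168870

Total paths from (0, 0) to (13, 15): C(28, 13) = 37442160. Paths through (8, 13): (paths (0, 0) → (8, 13)) × (paths (8, 13) → (13, 15)) = C(21, 8) · C(7, 5) = 203490 · 21 = 4273290. Avoidance count = 37442160 − 4273290 = 33168870.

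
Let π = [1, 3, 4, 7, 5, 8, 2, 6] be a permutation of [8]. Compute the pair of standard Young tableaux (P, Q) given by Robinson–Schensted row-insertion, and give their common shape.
P = [1, 2, 4, 5, 6] / [3, 8] / [7];  Q = [1, 2, 3, 4, 6] / [5, 8] / [7];  common shape = (5, 2, 1)

Row-insert the values π_1, π_2, … into P one at a time, bumping the leftmost entry strictly greater than the inserted value down to the next row. The recording tableau Q records, in position (i, j), the step at which that cell was added to P.
  Insert 1 (step 1): P = [1];  Q = [1]
  Insert 3 (step 2): P = [1, 3];  Q = [1, 2]
  Insert 4 (step 3): P = [1, 3, 4];  Q = [1, 2, 3]
  Insert 7 (step 4): P = [1, 3, 4, 7];  Q = [1, 2, 3, 4]
  Insert 5 (step 5): P = [1, 3, 4, 5] / [7];  Q = [1, 2, 3, 4] / [5]
  Insert 8 (step 6): P = [1, 3, 4, 5, 8] / [7];  Q = [1, 2, 3, 4, 6] / [5]
  Insert 2 (step 7): P = [1, 2, 4, 5, 8] / [3] / [7];  Q = [1, 2, 3, 4, 6] / [5] / [7]
  Insert 6 (step 8): P = [1, 2, 4, 5, 6] / [3, 8] / [7];  Q = [1, 2, 3, 4, 6] / [5, 8] / [7]
Final shape: (5, 2, 1).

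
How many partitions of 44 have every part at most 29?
p(44, parts ≤ 29) = 74667

Use the recurrence p(n, m) = p(n, m−1) + p(n−m, m): either the largest part is < m (count p(n, m−1)) or the largest part is exactly m (remove one copy of m, count p(n−m, m)). With p(0, ·) = 1 this gives p(44, parts ≤ 29) = 74667. (By conjugating Young diagrams, this also counts partitions of 44 into at most 29 parts.)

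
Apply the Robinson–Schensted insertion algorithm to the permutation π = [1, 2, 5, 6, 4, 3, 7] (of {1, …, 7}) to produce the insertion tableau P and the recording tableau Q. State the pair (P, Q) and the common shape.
P = [1, 2, 3, 6, 7] / [4] / [5];  Q = [1, 2, 3, 4, 7] / [5] / [6];  common shape = (5, 1, 1)

Row-insert the values π_1, π_2, … into P one at a time, bumping the leftmost entry strictly greater than the inserted value down to the next row. The recording tableau Q records, in position (i, j), the step at which that cell was added to P.
  Insert 1 (step 1): P = [1];  Q = [1]
  Insert 2 (step 2): P = [1, 2];  Q = [1, 2]
  Insert 5 (step 3): P = [1, 2, 5];  Q = [1, 2, 3]
  Insert 6 (step 4): P = [1, 2, 5, 6];  Q = [1, 2, 3, 4]
  Insert 4 (step 5): P = [1, 2, 4, 6] / [5];  Q = [1, 2, 3, 4] / [5]
  Insert 3 (step 6): P = [1, 2, 3, 6] / [4] / [5];  Q = [1, 2, 3, 4] / [5] / [6]
  Insert 7 (step 7): P = [1, 2, 3, 6, 7] / [4] / [5];  Q = [1, 2, 3, 4, 7] / [5] / [6]
Final shape: (5, 1, 1).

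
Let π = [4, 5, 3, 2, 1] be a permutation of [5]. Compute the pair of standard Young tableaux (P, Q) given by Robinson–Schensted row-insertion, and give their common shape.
P = [1, 5] / [2] / [3] / [4];  Q = [1, 2] / [3] / [4] / [5];  common shape = (2, 1, 1, 1)

Row-insert the values π_1, π_2, … into P one at a time, bumping the leftmost entry strictly greater than the inserted value down to the next row. The recording tableau Q records, in position (i, j), the step at which that cell was added to P.
  Insert 4 (step 1): P = [4];  Q = [1]
  Insert 5 (step 2): P = [4, 5];  Q = [1, 2]
  Insert 3 (step 3): P = [3, 5] / [4];  Q = [1, 2] / [3]
  Insert 2 (step 4): P = [2, 5] / [3] / [4];  Q = [1, 2] / [3] / [4]
  Insert 1 (step 5): P = [1, 5] / [2] / [3] / [4];  Q = [1, 2] / [3] / [4] / [5]
Final shape: (2, 1, 1, 1).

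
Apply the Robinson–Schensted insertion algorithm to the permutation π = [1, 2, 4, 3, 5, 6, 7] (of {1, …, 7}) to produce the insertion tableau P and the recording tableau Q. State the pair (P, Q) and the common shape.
P = [1, 2, 3, 5, 6, 7] / [4];  Q = [1, 2, 3, 5, 6, 7] / [4];  common shape = (6, 1)

Row-insert the values π_1, π_2, … into P one at a time, bumping the leftmost entry strictly greater than the inserted value down to the next row. The recording tableau Q records, in position (i, j), the step at which that cell was added to P.
  Insert 1 (step 1): P = [1];  Q = [1]
  Insert 2 (step 2): P = [1, 2];  Q = [1, 2]
  Insert 4 (step 3): P = [1, 2, 4];  Q = [1, 2, 3]
  Insert 3 (step 4): P = [1, 2, 3] / [4];  Q = [1, 2, 3] / [4]
  Insert 5 (step 5): P = [1, 2, 3, 5] / [4];  Q = [1, 2, 3, 5] / [4]
  Insert 6 (step 6): P = [1, 2, 3, 5, 6] / [4];  Q = [1, 2, 3, 5, 6] / [4]
  Insert 7 (step 7): P = [1, 2, 3, 5, 6, 7] / [4];  Q = [1, 2, 3, 5, 6, 7] / [4]
Final shape: (6, 1).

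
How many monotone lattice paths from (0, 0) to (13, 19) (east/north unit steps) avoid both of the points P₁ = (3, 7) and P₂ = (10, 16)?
Number of paths = 190997380

Inclusion–exclusion. Total paths: C(32, 13) = 347373600. Through P₁: C(10, 3)·C(22, 10) = 77597520. Through P₂: C(26, 10)·C(6, 3) = 106234700. Since P₁ is strictly southwest of P₂, a monotone path through both must visit P₁ then P₂; paths through both = C(10, 3)·C(16, 7)·C(6, 3) = 27456000. Avoid both = 347373600 − 77597520 − 106234700 + 27456000 = 190997380.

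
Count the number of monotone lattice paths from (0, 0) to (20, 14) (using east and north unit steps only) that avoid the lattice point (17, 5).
Number of paths = 1386182160

Total paths from (0, 0) to (20, 14): C(34, 20) = 1391975640. Paths through (17, 5): (paths (0, 0) → (17, 5)) × (paths (17, 5) → (20, 14)) = C(22, 17) · C(12, 3) = 26334 · 220 = 5793480. Avoidance count = 1391975640 − 5793480 = 1386182160.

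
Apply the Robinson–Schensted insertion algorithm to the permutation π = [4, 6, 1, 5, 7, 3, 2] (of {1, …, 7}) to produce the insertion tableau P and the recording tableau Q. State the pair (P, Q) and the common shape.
P = [1, 2, 7] / [3, 5] / [4] / [6];  Q = [1, 2, 5] / [3, 4] / [6] / [7];  common shape = (3, 2, 1, 1)

Row-insert the values π_1, π_2, … into P one at a time, bumping the leftmost entry strictly greater than the inserted value down to the next row. The recording tableau Q records, in position (i, j), the step at which that cell was added to P.
  Insert 4 (step 1): P = [4];  Q = [1]
  Insert 6 (step 2): P = [4, 6];  Q = [1, 2]
  Insert 1 (step 3): P = [1, 6] / [4];  Q = [1, 2] / [3]
  Insert 5 (step 4): P = [1, 5] / [4, 6];  Q = [1, 2] / [3, 4]
  Insert 7 (step 5): P = [1, 5, 7] / [4, 6];  Q = [1, 2, 5] / [3, 4]
  Insert 3 (step 6): P = [1, 3, 7] / [4, 5] / [6];  Q = [1, 2, 5] / [3, 4] / [6]
  Insert 2 (step 7): P = [1, 2, 7] / [3, 5] / [4] / [6];  Q = [1, 2, 5] / [3, 4] / [6] / [7]
Final shape: (3, 2, 1, 1).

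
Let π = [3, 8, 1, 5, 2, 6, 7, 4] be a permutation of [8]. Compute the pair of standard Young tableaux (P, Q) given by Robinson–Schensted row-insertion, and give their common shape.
P = [1, 2, 4, 7] / [3, 5, 6] / [8];  Q = [1, 2, 6, 7] / [3, 4, 8] / [5];  common shape = (4, 3, 1)

Row-insert the values π_1, π_2, … into P one at a time, bumping the leftmost entry strictly greater than the inserted value down to the next row. The recording tableau Q records, in position (i, j), the step at which that cell was added to P.
  Insert 3 (step 1): P = [3];  Q = [1]
  Insert 8 (step 2): P = [3, 8];  Q = [1, 2]
  Insert 1 (step 3): P = [1, 8] / [3];  Q = [1, 2] / [3]
  Insert 5 (step 4): P = [1, 5] / [3, 8];  Q = [1, 2] / [3, 4]
  Insert 2 (step 5): P = [1, 2] / [3, 5] / [8];  Q = [1, 2] / [3, 4] / [5]
  Insert 6 (step 6): P = [1, 2, 6] / [3, 5] / [8];  Q = [1, 2, 6] / [3, 4] / [5]
  Insert 7 (step 7): P = [1, 2, 6, 7] / [3, 5] / [8];  Q = [1, 2, 6, 7] / [3, 4] / [5]
  Insert 4 (step 8): P = [1, 2, 4, 7] / [3, 5, 6] / [8];  Q = [1, 2, 6, 7] / [3, 4, 8] / [5]
Final shape: (4, 3, 1).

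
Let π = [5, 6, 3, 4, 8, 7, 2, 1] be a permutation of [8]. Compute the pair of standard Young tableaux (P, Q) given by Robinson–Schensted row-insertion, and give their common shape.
P = [1, 4, 7] / [2, 6, 8] / [3] / [5];  Q = [1, 2, 5] / [3, 4, 6] / [7] / [8];  common shape = (3, 3, 1, 1)

Row-insert the values π_1, π_2, … into P one at a time, bumping the leftmost entry strictly greater than the inserted value down to the next row. The recording tableau Q records, in position (i, j), the step at which that cell was added to P.
  Insert 5 (step 1): P = [5];  Q = [1]
  Insert 6 (step 2): P = [5, 6];  Q = [1, 2]
  Insert 3 (step 3): P = [3, 6] / [5];  Q = [1, 2] / [3]
  Insert 4 (step 4): P = [3, 4] / [5, 6];  Q = [1, 2] / [3, 4]
  Insert 8 (step 5): P = [3, 4, 8] / [5, 6];  Q = [1, 2, 5] / [3, 4]
  Insert 7 (step 6): P = [3, 4, 7] / [5, 6, 8];  Q = [1, 2, 5] / [3, 4, 6]
  Insert 2 (step 7): P = [2, 4, 7] / [3, 6, 8] / [5];  Q = [1, 2, 5] / [3, 4, 6] / [7]
  Insert 1 (step 8): P = [1, 4, 7] / [2, 6, 8] / [3] / [5];  Q = [1, 2, 5] / [3, 4, 6] / [7] / [8]
Final shape: (3, 3, 1, 1).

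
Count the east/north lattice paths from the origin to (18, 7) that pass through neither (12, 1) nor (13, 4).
Number of paths = 338320

Inclusion–exclusion. Total paths: C(25, 18) = 480700. Through P₁: C(13, 12)·C(12, 6) = 12012. Through P₂: C(17, 13)·C(8, 5) = 133280. Since P₁ is strictly southwest of P₂, a monotone path through both must visit P₁ then P₂; paths through both = C(13, 12)·C(4, 1)·C(8, 5) = 2912. Avoid both = 480700 − 12012 − 133280 + 2912 = 338320.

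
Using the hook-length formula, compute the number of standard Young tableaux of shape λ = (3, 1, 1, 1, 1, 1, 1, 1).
# SYT of shape (3, 1, 1, 1, 1, 1, 1, 1) = 36

Hook-length formula: f^λ = n! / Π hook(c), product over all cells c of the Young diagram. For λ = (3, 1, 1, 1, 1, 1, 1, 1), n = 10 boxes. Hook lengths by row (left-to-right, top-to-bottom): [10, 2, 1]; [7]; [6]; [5]; [4]; [3]; [2]; [1]. Product of hooks = 100800. So f^λ = 10! / 100800 = 3628800 / 100800 = 36.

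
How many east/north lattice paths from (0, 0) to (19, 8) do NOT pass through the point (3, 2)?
Number of paths = 1473945

Total paths from (0, 0) to (19, 8): C(27, 19) = 2220075. Paths through (3, 2): (paths (0, 0) → (3, 2)) × (paths (3, 2) → (19, 8)) = C(5, 3) · C(22, 16) = 10 · 74613 = 746130. Avoidance count = 2220075 − 746130 = 1473945.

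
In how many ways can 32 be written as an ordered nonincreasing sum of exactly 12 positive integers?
p(32, 12 parts) = 582

Partitions of n into exactly k parts are in bijection with partitions of n − k into at most k parts (subtract 1 from each part). So p(32, exactly 12) = p(20, parts ≤ 12). Computing via the recurrence p(m, j) = p(m, j−1) + p(m−j, j) gives 582.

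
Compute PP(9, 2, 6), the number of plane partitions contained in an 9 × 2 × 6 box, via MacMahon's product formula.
PP(9, 2, 6) = 5725720

Evaluate the triple product over i = 1..9, j = 1..2, k = 1..6. The factors are (2/1) · (3/2) · (4/3) · (5/4) · (6/5) · (7/6) · (3/2) · (4/3) · … (108 factors total). The numerators and denominators telescope so the product is an integer; carrying out the multiplication exactly gives PP(9, 2, 6) = 5725720.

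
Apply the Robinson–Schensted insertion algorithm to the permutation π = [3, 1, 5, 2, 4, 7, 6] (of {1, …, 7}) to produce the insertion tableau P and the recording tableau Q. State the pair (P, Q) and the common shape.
P = [1, 2, 4, 6] / [3, 5, 7];  Q = [1, 3, 5, 6] / [2, 4, 7];  common shape = (4, 3)

Row-insert the values π_1, π_2, … into P one at a time, bumping the leftmost entry strictly greater than the inserted value down to the next row. The recording tableau Q records, in position (i, j), the step at which that cell was added to P.
  Insert 3 (step 1): P = [3];  Q = [1]
  Insert 1 (step 2): P = [1] / [3];  Q = [1] / [2]
  Insert 5 (step 3): P = [1, 5] / [3];  Q = [1, 3] / [2]
  Insert 2 (step 4): P = [1, 2] / [3, 5];  Q = [1, 3] / [2, 4]
  Insert 4 (step 5): P = [1, 2, 4] / [3, 5];  Q = [1, 3, 5] / [2, 4]
  Insert 7 (step 6): P = [1, 2, 4, 7] / [3, 5];  Q = [1, 3, 5, 6] / [2, 4]
  Insert 6 (step 7): P = [1, 2, 4, 6] / [3, 5, 7];  Q = [1, 3, 5, 6] / [2, 4, 7]
Final shape: (4, 3).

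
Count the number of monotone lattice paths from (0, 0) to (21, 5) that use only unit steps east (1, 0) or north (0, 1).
Number of paths = 65780

A monotone lattice path from (0, 0) to (21, 5) consists of 21 east steps and 5 north steps in some order, so it is determined by which 21 of the 26 steps are east. The count is C(26, 21) = 65780.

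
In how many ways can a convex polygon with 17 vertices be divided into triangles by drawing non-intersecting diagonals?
C_15 = 9694845

These polygon triangulations are counted by the Catalan number C_n = (1/(n + 1)) · C(2n, n). For n = 15: C_15 = (1/16) · C(30, 15) = 155117520/16 = 9694845.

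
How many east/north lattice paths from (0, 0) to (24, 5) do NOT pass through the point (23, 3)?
Number of paths = 110955

Total paths from (0, 0) to (24, 5): C(29, 24) = 118755. Paths through (23, 3): (paths (0, 0) → (23, 3)) × (paths (23, 3) → (24, 5)) = C(26, 23) · C(3, 1) = 2600 · 3 = 7800. Avoidance count = 118755 − 7800 = 110955.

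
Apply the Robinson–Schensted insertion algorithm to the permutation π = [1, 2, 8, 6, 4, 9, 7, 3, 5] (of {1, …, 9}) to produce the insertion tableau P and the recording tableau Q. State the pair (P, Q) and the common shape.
P = [1, 2, 3, 5] / [4, 7] / [6, 9] / [8];  Q = [1, 2, 3, 6] / [4, 7] / [5, 9] / [8];  common shape = (4, 2, 2, 1)

Row-insert the values π_1, π_2, … into P one at a time, bumping the leftmost entry strictly greater than the inserted value down to the next row. The recording tableau Q records, in position (i, j), the step at which that cell was added to P.
  Insert 1 (step 1): P = [1];  Q = [1]
  Insert 2 (step 2): P = [1, 2];  Q = [1, 2]
  Insert 8 (step 3): P = [1, 2, 8];  Q = [1, 2, 3]
  Insert 6 (step 4): P = [1, 2, 6] / [8];  Q = [1, 2, 3] / [4]
  Insert 4 (step 5): P = [1, 2, 4] / [6] / [8];  Q = [1, 2, 3] / [4] / [5]
  Insert 9 (step 6): P = [1, 2, 4, 9] / [6] / [8];  Q = [1, 2, 3, 6] / [4] / [5]
  Insert 7 (step 7): P = [1, 2, 4, 7] / [6, 9] / [8];  Q = [1, 2, 3, 6] / [4, 7] / [5]
  Insert 3 (step 8): P = [1, 2, 3, 7] / [4, 9] / [6] / [8];  Q = [1, 2, 3, 6] / [4, 7] / [5] / [8]
  Insert 5 (step 9): P = [1, 2, 3, 5] / [4, 7] / [6, 9] / [8];  Q = [1, 2, 3, 6] / [4, 7] / [5, 9] / [8]
Final shape: (4, 2, 2, 1).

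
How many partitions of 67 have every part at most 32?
p(67, parts ≤ 32) = 2613417

Use the recurrence p(n, m) = p(n, m−1) + p(n−m, m): either the largest part is < m (count p(n, m−1)) or the largest part is exactly m (remove one copy of m, count p(n−m, m)). With p(0, ·) = 1 this gives p(67, parts ≤ 32) = 2613417. (By conjugating Young diagrams, this also counts partitions of 67 into at most 32 parts.)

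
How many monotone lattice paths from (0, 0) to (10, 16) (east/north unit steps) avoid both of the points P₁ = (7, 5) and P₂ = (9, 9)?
Number of paths = 4729527

Inclusion–exclusion. Total paths: C(26, 10) = 5311735. Through P₁: C(12, 7)·C(14, 3) = 288288. Through P₂: C(18, 9)·C(8, 1) = 388960. Since P₁ is strictly southwest of P₂, a monotone path through both must visit P₁ then P₂; paths through both = C(12, 7)·C(6, 2)·C(8, 1) = 95040. Avoid both = 5311735 − 288288 − 388960 + 95040 = 4729527.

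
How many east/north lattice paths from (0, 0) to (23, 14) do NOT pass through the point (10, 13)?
Number of paths = 6091069876

Total paths from (0, 0) to (23, 14): C(37, 23) = 6107086800. Paths through (10, 13): (paths (0, 0) → (10, 13)) × (paths (10, 13) → (23, 14)) = C(23, 10) · C(14, 13) = 1144066 · 14 = 16016924. Avoidance count = 6107086800 − 16016924 = 6091069876.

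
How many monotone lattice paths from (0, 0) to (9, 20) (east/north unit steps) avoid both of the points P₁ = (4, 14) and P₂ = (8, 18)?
Number of paths = 4557060

Inclusion–exclusion. Total paths: C(29, 9) = 10015005. Through P₁: C(18, 4)·C(11, 5) = 1413720. Through P₂: C(26, 8)·C(3, 1) = 4686825. Since P₁ is strictly southwest of P₂, a monotone path through both must visit P₁ then P₂; paths through both = C(18, 4)·C(8, 4)·C(3, 1) = 642600. Avoid both = 10015005 − 1413720 − 4686825 + 642600 = 4557060.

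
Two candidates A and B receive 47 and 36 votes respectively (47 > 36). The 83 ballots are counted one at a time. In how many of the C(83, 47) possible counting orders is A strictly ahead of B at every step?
Strict-lead orderings = 54352131350789590358040

Total orderings of the 83 votes with 47 for A: C(83, 47) = 410111536555957818156120. By the Bertrand ballot formula (Cycle Lemma / reflection principle), the number of orderings in which A is strictly ahead of B throughout is (p − q)/(p + q) · C(p + q, p) = (47 − 36)/(47 + 36) · 410111536555957818156120 = 54352131350789590358040.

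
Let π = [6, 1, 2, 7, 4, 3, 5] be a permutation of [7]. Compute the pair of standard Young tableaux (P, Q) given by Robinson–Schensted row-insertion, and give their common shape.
P = [1, 2, 3, 5] / [4, 7] / [6];  Q = [1, 3, 4, 7] / [2, 5] / [6];  common shape = (4, 2, 1)

Row-insert the values π_1, π_2, … into P one at a time, bumping the leftmost entry strictly greater than the inserted value down to the next row. The recording tableau Q records, in position (i, j), the step at which that cell was added to P.
  Insert 6 (step 1): P = [6];  Q = [1]
  Insert 1 (step 2): P = [1] / [6];  Q = [1] / [2]
  Insert 2 (step 3): P = [1, 2] / [6];  Q = [1, 3] / [2]
  Insert 7 (step 4): P = [1, 2, 7] / [6];  Q = [1, 3, 4] / [2]
  Insert 4 (step 5): P = [1, 2, 4] / [6, 7];  Q = [1, 3, 4] / [2, 5]
  Insert 3 (step 6): P = [1, 2, 3] / [4, 7] / [6];  Q = [1, 3, 4] / [2, 5] / [6]
  Insert 5 (step 7): P = [1, 2, 3, 5] / [4, 7] / [6];  Q = [1, 3, 4, 7] / [2, 5] / [6]
Final shape: (4, 2, 1).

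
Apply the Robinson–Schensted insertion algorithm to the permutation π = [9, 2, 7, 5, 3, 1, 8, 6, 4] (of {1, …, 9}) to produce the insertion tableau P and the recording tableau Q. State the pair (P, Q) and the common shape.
P = [1, 3, 4] / [2, 6] / [5, 8] / [7] / [9];  Q = [1, 3, 7] / [2, 8] / [4, 9] / [5] / [6];  common shape = (3, 2, 2, 1, 1)

Row-insert the values π_1, π_2, … into P one at a time, bumping the leftmost entry strictly greater than the inserted value down to the next row. The recording tableau Q records, in position (i, j), the step at which that cell was added to P.
  Insert 9 (step 1): P = [9];  Q = [1]
  Insert 2 (step 2): P = [2] / [9];  Q = [1] / [2]
  Insert 7 (step 3): P = [2, 7] / [9];  Q = [1, 3] / [2]
  Insert 5 (step 4): P = [2, 5] / [7] / [9];  Q = [1, 3] / [2] / [4]
  Insert 3 (step 5): P = [2, 3] / [5] / [7] / [9];  Q = [1, 3] / [2] / [4] / [5]
  Insert 1 (step 6): P = [1, 3] / [2] / [5] / [7] / [9];  Q = [1, 3] / [2] / [4] / [5] / [6]
  Insert 8 (step 7): P = [1, 3, 8] / [2] / [5] / [7] / [9];  Q = [1, 3, 7] / [2] / [4] / [5] / [6]
  Insert 6 (step 8): P = [1, 3, 6] / [2, 8] / [5] / [7] / [9];  Q = [1, 3, 7] / [2, 8] / [4] / [5] / [6]
  Insert 4 (step 9): P = [1, 3, 4] / [2, 6] / [5, 8] / [7] / [9];  Q = [1, 3, 7] / [2, 8] / [4, 9] / [5] / [6]
Final shape: (3, 2, 2, 1, 1).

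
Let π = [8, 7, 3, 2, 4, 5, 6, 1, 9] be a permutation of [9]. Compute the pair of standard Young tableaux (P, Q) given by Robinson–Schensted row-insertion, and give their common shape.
P = [1, 4, 5, 6, 9] / [2] / [3] / [7] / [8];  Q = [1, 5, 6, 7, 9] / [2] / [3] / [4] / [8];  common shape = (5, 1, 1, 1, 1)

Row-insert the values π_1, π_2, … into P one at a time, bumping the leftmost entry strictly greater than the inserted value down to the next row. The recording tableau Q records, in position (i, j), the step at which that cell was added to P.
  Insert 8 (step 1): P = [8];  Q = [1]
  Insert 7 (step 2): P = [7] / [8];  Q = [1] / [2]
  Insert 3 (step 3): P = [3] / [7] / [8];  Q = [1] / [2] / [3]
  Insert 2 (step 4): P = [2] / [3] / [7] / [8];  Q = [1] / [2] / [3] / [4]
  Insert 4 (step 5): P = [2, 4] / [3] / [7] / [8];  Q = [1, 5] / [2] / [3] / [4]
  Insert 5 (step 6): P = [2, 4, 5] / [3] / [7] / [8];  Q = [1, 5, 6] / [2] / [3] / [4]
  Insert 6 (step 7): P = [2, 4, 5, 6] / [3] / [7] / [8];  Q = [1, 5, 6, 7] / [2] / [3] / [4]
  Insert 1 (step 8): P = [1, 4, 5, 6] / [2] / [3] / [7] / [8];  Q = [1, 5, 6, 7] / [2] / [3] / [4] / [8]
  Insert 9 (step 9): P = [1, 4, 5, 6, 9] / [2] / [3] / [7] / [8];  Q = [1, 5, 6, 7, 9] / [2] / [3] / [4] / [8]
Final shape: (5, 1, 1, 1, 1).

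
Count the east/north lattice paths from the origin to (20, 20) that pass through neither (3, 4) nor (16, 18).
Number of paths = 74479606020

Inclusion–exclusion. Total paths: C(40, 20) = 137846528820. Through P₁: C(7, 3)·C(33, 17) = 40838108850. Through P₂: C(34, 16)·C(6, 4) = 33059421450. Since P₁ is strictly southwest of P₂, a monotone path through both must visit P₁ then P₂; paths through both = C(7, 3)·C(27, 13)·C(6, 4) = 10530607500. Avoid both = 137846528820 − 40838108850 − 33059421450 + 10530607500 = 74479606020.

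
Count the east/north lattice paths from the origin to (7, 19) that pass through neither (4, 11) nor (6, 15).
Number of paths = 263630

Inclusion–exclusion. Total paths: C(26, 7) = 657800. Through P₁: C(15, 4)·C(11, 3) = 225225. Through P₂: C(21, 6)·C(5, 1) = 271320. Since P₁ is strictly southwest of P₂, a monotone path through both must visit P₁ then P₂; paths through both = C(15, 4)·C(6, 2)·C(5, 1) = 102375. Avoid both = 657800 − 225225 − 271320 + 102375 = 263630.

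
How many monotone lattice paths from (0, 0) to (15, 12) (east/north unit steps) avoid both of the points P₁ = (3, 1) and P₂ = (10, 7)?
Number of paths = 8804380

Inclusion–exclusion. Total paths: C(27, 15) = 17383860. Through P₁: C(4, 3)·C(23, 12) = 5408312. Through P₂: C(17, 10)·C(10, 5) = 4900896. Since P₁ is strictly southwest of P₂, a monotone path through both must visit P₁ then P₂; paths through both = C(4, 3)·C(13, 7)·C(10, 5) = 1729728. Avoid both = 17383860 − 5408312 − 4900896 + 1729728 = 8804380.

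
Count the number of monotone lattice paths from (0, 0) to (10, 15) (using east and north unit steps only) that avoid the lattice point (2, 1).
Number of paths = 2309450

Total paths from (0, 0) to (10, 15): C(25, 10) = 3268760. Paths through (2, 1): (paths (0, 0) → (2, 1)) × (paths (2, 1) → (10, 15)) = C(3, 2) · C(22, 8) = 3 · 319770 = 959310. Avoidance count = 3268760 − 959310 = 2309450.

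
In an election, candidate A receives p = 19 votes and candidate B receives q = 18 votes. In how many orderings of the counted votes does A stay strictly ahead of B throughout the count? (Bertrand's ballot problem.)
Strict-lead orderings = 477638700

Total orderings of the 37 votes with 19 for A: C(37, 19) = 17672631900. By the Bertrand ballot formula (Cycle Lemma / reflection principle), the number of orderings in which A is strictly ahead of B throughout is (p − q)/(p + q) · C(p + q, p) = (19 − 18)/(19 + 18) · 17672631900 = 477638700.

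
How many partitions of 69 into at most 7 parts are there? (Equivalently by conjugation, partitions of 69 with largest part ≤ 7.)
p(69, parts ≤ 7) = 87816

Use the recurrence p(n, m) = p(n, m−1) + p(n−m, m): either the largest part is < m (count p(n, m−1)) or the largest part is exactly m (remove one copy of m, count p(n−m, m)). With p(0, ·) = 1 this gives p(69, parts ≤ 7) = 87816. (By conjugating Young diagrams, this also counts partitions of 69 into at most 7 parts.)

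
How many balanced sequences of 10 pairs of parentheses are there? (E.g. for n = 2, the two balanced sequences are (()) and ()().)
C_10 = 16796

These balanced parentheses are counted by the Catalan number C_n = (1/(n + 1)) · C(2n, n). For n = 10: C_10 = (1/11) · C(20, 10) = 184756/11 = 16796.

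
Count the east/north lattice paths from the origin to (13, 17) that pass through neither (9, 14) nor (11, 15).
Number of paths = 59510660

Inclusion–exclusion. Total paths: C(30, 13) = 119759850. Through P₁: C(23, 9)·C(7, 4) = 28601650. Through P₂: C(26, 11)·C(4, 2) = 46356960. Since P₁ is strictly southwest of P₂, a monotone path through both must visit P₁ then P₂; paths through both = C(23, 9)·C(3, 2)·C(4, 2) = 14709420. Avoid both = 119759850 − 28601650 − 46356960 + 14709420 = 59510660.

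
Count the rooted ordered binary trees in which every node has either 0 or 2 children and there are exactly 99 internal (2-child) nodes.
C_99 = 227508830794229349661819540395688853956041682601541047340

These full binary trees are counted by the Catalan number C_n = (1/(n + 1)) · C(2n, n). For n = 99: C_99 = (1/100) · C(198, 99) = 22750883079422934966181954039568885395604168260154104734000/100 = 227508830794229349661819540395688853956041682601541047340.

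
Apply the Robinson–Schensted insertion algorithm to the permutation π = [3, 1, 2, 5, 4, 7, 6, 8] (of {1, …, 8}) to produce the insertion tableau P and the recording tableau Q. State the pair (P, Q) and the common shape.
P = [1, 2, 4, 6, 8] / [3, 5, 7];  Q = [1, 3, 4, 6, 8] / [2, 5, 7];  common shape = (5, 3)

Row-insert the values π_1, π_2, … into P one at a time, bumping the leftmost entry strictly greater than the inserted value down to the next row. The recording tableau Q records, in position (i, j), the step at which that cell was added to P.
  Insert 3 (step 1): P = [3];  Q = [1]
  Insert 1 (step 2): P = [1] / [3];  Q = [1] / [2]
  Insert 2 (step 3): P = [1, 2] / [3];  Q = [1, 3] / [2]
  Insert 5 (step 4): P = [1, 2, 5] / [3];  Q = [1, 3, 4] / [2]
  Insert 4 (step 5): P = [1, 2, 4] / [3, 5];  Q = [1, 3, 4] / [2, 5]
  Insert 7 (step 6): P = [1, 2, 4, 7] / [3, 5];  Q = [1, 3, 4, 6] / [2, 5]
  Insert 6 (step 7): P = [1, 2, 4, 6] / [3, 5, 7];  Q = [1, 3, 4, 6] / [2, 5, 7]
  Insert 8 (step 8): P = [1, 2, 4, 6, 8] / [3, 5, 7];  Q = [1, 3, 4, 6, 8] / [2, 5, 7]
Final shape: (5, 3).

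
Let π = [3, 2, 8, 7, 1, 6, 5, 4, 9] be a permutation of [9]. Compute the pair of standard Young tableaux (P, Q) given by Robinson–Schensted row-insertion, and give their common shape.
P = [1, 4, 9] / [2, 5] / [3, 6] / [7] / [8];  Q = [1, 3, 9] / [2, 4] / [5, 6] / [7] / [8];  common shape = (3, 2, 2, 1, 1)

Row-insert the values π_1, π_2, … into P one at a time, bumping the leftmost entry strictly greater than the inserted value down to the next row. The recording tableau Q records, in position (i, j), the step at which that cell was added to P.
  Insert 3 (step 1): P = [3];  Q = [1]
  Insert 2 (step 2): P = [2] / [3];  Q = [1] / [2]
  Insert 8 (step 3): P = [2, 8] / [3];  Q = [1, 3] / [2]
  Insert 7 (step 4): P = [2, 7] / [3, 8];  Q = [1, 3] / [2, 4]
  Insert 1 (step 5): P = [1, 7] / [2, 8] / [3];  Q = [1, 3] / [2, 4] / [5]
  Insert 6 (step 6): P = [1, 6] / [2, 7] / [3, 8];  Q = [1, 3] / [2, 4] / [5, 6]
  Insert 5 (step 7): P = [1, 5] / [2, 6] / [3, 7] / [8];  Q = [1, 3] / [2, 4] / [5, 6] / [7]
  Insert 4 (step 8): P = [1, 4] / [2, 5] / [3, 6] / [7] / [8];  Q = [1, 3] / [2, 4] / [5, 6] / [7] / [8]
  Insert 9 (step 9): P = [1, 4, 9] / [2, 5] / [3, 6] / [7] / [8];  Q = [1, 3, 9] / [2, 4] / [5, 6] / [7] / [8]
Final shape: (3, 2, 2, 1, 1).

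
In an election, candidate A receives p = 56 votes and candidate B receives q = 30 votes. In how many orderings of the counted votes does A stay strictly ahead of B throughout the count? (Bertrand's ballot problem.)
Strict-lead orderings = 38837157190474352231496

Total orderings of the 86 votes with 56 for A: C(86, 56) = 128461366091569011227256. By the Bertrand ballot formula (Cycle Lemma / reflection principle), the number of orderings in which A is strictly ahead of B throughout is (p − q)/(p + q) · C(p + q, p) = (56 − 30)/(56 + 30) · 128461366091569011227256 = 38837157190474352231496.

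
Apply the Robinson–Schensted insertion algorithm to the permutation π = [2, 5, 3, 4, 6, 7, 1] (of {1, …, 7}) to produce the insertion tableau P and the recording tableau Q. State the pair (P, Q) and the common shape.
P = [1, 3, 4, 6, 7] / [2] / [5];  Q = [1, 2, 4, 5, 6] / [3] / [7];  common shape = (5, 1, 1)

Row-insert the values π_1, π_2, … into P one at a time, bumping the leftmost entry strictly greater than the inserted value down to the next row. The recording tableau Q records, in position (i, j), the step at which that cell was added to P.
  Insert 2 (step 1): P = [2];  Q = [1]
  Insert 5 (step 2): P = [2, 5];  Q = [1, 2]
  Insert 3 (step 3): P = [2, 3] / [5];  Q = [1, 2] / [3]
  Insert 4 (step 4): P = [2, 3, 4] / [5];  Q = [1, 2, 4] / [3]
  Insert 6 (step 5): P = [2, 3, 4, 6] / [5];  Q = [1, 2, 4, 5] / [3]
  Insert 7 (step 6): P = [2, 3, 4, 6, 7] / [5];  Q = [1, 2, 4, 5, 6] / [3]
  Insert 1 (step 7): P = [1, 3, 4, 6, 7] / [2] / [5];  Q = [1, 2, 4, 5, 6] / [3] / [7]
Final shape: (5, 1, 1).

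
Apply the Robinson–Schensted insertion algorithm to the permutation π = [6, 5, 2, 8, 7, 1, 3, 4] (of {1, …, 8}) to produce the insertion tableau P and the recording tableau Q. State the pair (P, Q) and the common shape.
P = [1, 3, 4] / [2, 7] / [5, 8] / [6];  Q = [1, 4, 8] / [2, 5] / [3, 7] / [6];  common shape = (3, 2, 2, 1)

Row-insert the values π_1, π_2, … into P one at a time, bumping the leftmost entry strictly greater than the inserted value down to the next row. The recording tableau Q records, in position (i, j), the step at which that cell was added to P.
  Insert 6 (step 1): P = [6];  Q = [1]
  Insert 5 (step 2): P = [5] / [6];  Q = [1] / [2]
  Insert 2 (step 3): P = [2] / [5] / [6];  Q = [1] / [2] / [3]
  Insert 8 (step 4): P = [2, 8] / [5] / [6];  Q = [1, 4] / [2] / [3]
  Insert 7 (step 5): P = [2, 7] / [5, 8] / [6];  Q = [1, 4] / [2, 5] / [3]
  Insert 1 (step 6): P = [1, 7] / [2, 8] / [5] / [6];  Q = [1, 4] / [2, 5] / [3] / [6]
  Insert 3 (step 7): P = [1, 3] / [2, 7] / [5, 8] / [6];  Q = [1, 4] / [2, 5] / [3, 7] / [6]
  Insert 4 (step 8): P = [1, 3, 4] / [2, 7] / [5, 8] / [6];  Q = [1, 4, 8] / [2, 5] / [3, 7] / [6]
Final shape: (3, 2, 2, 1).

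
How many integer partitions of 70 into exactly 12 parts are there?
p(70, 12 parts) = 268079

Partitions of n into exactly k parts are in bijection with partitions of n − k into at most k parts (subtract 1 from each part). So p(70, exactly 12) = p(58, parts ≤ 12). Computing via the recurrence p(m, j) = p(m, j−1) + p(m−j, j) gives 268079.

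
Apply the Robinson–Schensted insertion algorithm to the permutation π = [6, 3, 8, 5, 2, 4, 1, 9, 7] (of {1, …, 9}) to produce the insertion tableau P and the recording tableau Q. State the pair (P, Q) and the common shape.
P = [1, 4, 7] / [2, 5, 9] / [3, 8] / [6];  Q = [1, 3, 8] / [2, 4, 9] / [5, 6] / [7];  common shape = (3, 3, 2, 1)

Row-insert the values π_1, π_2, … into P one at a time, bumping the leftmost entry strictly greater than the inserted value down to the next row. The recording tableau Q records, in position (i, j), the step at which that cell was added to P.
  Insert 6 (step 1): P = [6];  Q = [1]
  Insert 3 (step 2): P = [3] / [6];  Q = [1] / [2]
  Insert 8 (step 3): P = [3, 8] / [6];  Q = [1, 3] / [2]
  Insert 5 (step 4): P = [3, 5] / [6, 8];  Q = [1, 3] / [2, 4]
  Insert 2 (step 5): P = [2, 5] / [3, 8] / [6];  Q = [1, 3] / [2, 4] / [5]
  Insert 4 (step 6): P = [2, 4] / [3, 5] / [6, 8];  Q = [1, 3] / [2, 4] / [5, 6]
  Insert 1 (step 7): P = [1, 4] / [2, 5] / [3, 8] / [6];  Q = [1, 3] / [2, 4] / [5, 6] / [7]
  Insert 9 (step 8): P = [1, 4, 9] / [2, 5] / [3, 8] / [6];  Q = [1, 3, 8] / [2, 4] / [5, 6] / [7]
  Insert 7 (step 9): P = [1, 4, 7] / [2, 5, 9] / [3, 8] / [6];  Q = [1, 3, 8] / [2, 4, 9] / [5, 6] / [7]
Final shape: (3, 3, 2, 1).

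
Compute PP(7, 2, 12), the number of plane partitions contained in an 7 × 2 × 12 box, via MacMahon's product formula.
PP(7, 2, 12) = 488259720

Evaluate the triple product over i = 1..7, j = 1..2, k = 1..12. The factors are (2/1) · (3/2) · (4/3) · (5/4) · (6/5) · (7/6) · (8/7) · (9/8) · … (168 factors total). The numerators and denominators telescope so the product is an integer; carrying out the multiplication exactly gives PP(7, 2, 12) = 488259720.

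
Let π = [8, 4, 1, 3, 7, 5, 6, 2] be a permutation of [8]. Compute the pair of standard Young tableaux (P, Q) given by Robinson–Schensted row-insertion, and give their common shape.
P = [1, 2, 5, 6] / [3, 7] / [4] / [8];  Q = [1, 4, 5, 7] / [2, 6] / [3] / [8];  common shape = (4, 2, 1, 1)

Row-insert the values π_1, π_2, … into P one at a time, bumping the leftmost entry strictly greater than the inserted value down to the next row. The recording tableau Q records, in position (i, j), the step at which that cell was added to P.
  Insert 8 (step 1): P = [8];  Q = [1]
  Insert 4 (step 2): P = [4] / [8];  Q = [1] / [2]
  Insert 1 (step 3): P = [1] / [4] / [8];  Q = [1] / [2] / [3]
  Insert 3 (step 4): P = [1, 3] / [4] / [8];  Q = [1, 4] / [2] / [3]
  Insert 7 (step 5): P = [1, 3, 7] / [4] / [8];  Q = [1, 4, 5] / [2] / [3]
  Insert 5 (step 6): P = [1, 3, 5] / [4, 7] / [8];  Q = [1, 4, 5] / [2, 6] / [3]
  Insert 6 (step 7): P = [1, 3, 5, 6] / [4, 7] / [8];  Q = [1, 4, 5, 7] / [2, 6] / [3]
  Insert 2 (step 8): P = [1, 2, 5, 6] / [3, 7] / [4] / [8];  Q = [1, 4, 5, 7] / [2, 6] / [3] / [8]
Final shape: (4, 2, 1, 1).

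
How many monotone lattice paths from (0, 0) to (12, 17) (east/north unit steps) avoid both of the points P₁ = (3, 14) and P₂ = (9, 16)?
Number of paths = 43650595

Inclusion–exclusion. Total paths: C(29, 12) = 51895935. Through P₁: C(17, 3)·C(12, 9) = 149600. Through P₂: C(25, 9)·C(4, 3) = 8171900. Since P₁ is strictly southwest of P₂, a monotone path through both must visit P₁ then P₂; paths through both = C(17, 3)·C(8, 6)·C(4, 3) = 76160. Avoid both = 51895935 − 149600 − 8171900 + 76160 = 43650595.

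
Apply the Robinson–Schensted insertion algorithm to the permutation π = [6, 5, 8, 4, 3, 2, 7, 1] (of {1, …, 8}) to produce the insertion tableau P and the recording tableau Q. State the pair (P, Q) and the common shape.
P = [1, 7] / [2, 8] / [3] / [4] / [5] / [6];  Q = [1, 3] / [2, 7] / [4] / [5] / [6] / [8];  common shape = (2, 2, 1, 1, 1, 1)

Row-insert the values π_1, π_2, … into P one at a time, bumping the leftmost entry strictly greater than the inserted value down to the next row. The recording tableau Q records, in position (i, j), the step at which that cell was added to P.
  Insert 6 (step 1): P = [6];  Q = [1]
  Insert 5 (step 2): P = [5] / [6];  Q = [1] / [2]
  Insert 8 (step 3): P = [5, 8] / [6];  Q = [1, 3] / [2]
  Insert 4 (step 4): P = [4, 8] / [5] / [6];  Q = [1, 3] / [2] / [4]
  Insert 3 (step 5): P = [3, 8] / [4] / [5] / [6];  Q = [1, 3] / [2] / [4] / [5]
  Insert 2 (step 6): P = [2, 8] / [3] / [4] / [5] / [6];  Q = [1, 3] / [2] / [4] / [5] / [6]
  Insert 7 (step 7): P = [2, 7] / [3, 8] / [4] / [5] / [6];  Q = [1, 3] / [2, 7] / [4] / [5] / [6]
  Insert 1 (step 8): P = [1, 7] / [2, 8] / [3] / [4] / [5] / [6];  Q = [1, 3] / [2, 7] / [4] / [5] / [6] / [8]
Final shape: (2, 2, 1, 1, 1, 1).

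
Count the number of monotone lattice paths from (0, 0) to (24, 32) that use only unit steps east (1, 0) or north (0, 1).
Number of paths = 4355031703297275

A monotone lattice path from (0, 0) to (24, 32) consists of 24 east steps and 32 north steps in some order, so it is determined by which 24 of the 56 steps are east. The count is C(56, 24) = 4355031703297275.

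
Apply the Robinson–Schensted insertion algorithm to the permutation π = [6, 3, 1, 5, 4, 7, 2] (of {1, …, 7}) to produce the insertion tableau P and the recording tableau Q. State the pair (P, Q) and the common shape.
P = [1, 2, 7] / [3, 4] / [5] / [6];  Q = [1, 4, 6] / [2, 5] / [3] / [7];  common shape = (3, 2, 1, 1)

Row-insert the values π_1, π_2, … into P one at a time, bumping the leftmost entry strictly greater than the inserted value down to the next row. The recording tableau Q records, in position (i, j), the step at which that cell was added to P.
  Insert 6 (step 1): P = [6];  Q = [1]
  Insert 3 (step 2): P = [3] / [6];  Q = [1] / [2]
  Insert 1 (step 3): P = [1] / [3] / [6];  Q = [1] / [2] / [3]
  Insert 5 (step 4): P = [1, 5] / [3] / [6];  Q = [1, 4] / [2] / [3]
  Insert 4 (step 5): P = [1, 4] / [3, 5] / [6];  Q = [1, 4] / [2, 5] / [3]
  Insert 7 (step 6): P = [1, 4, 7] / [3, 5] / [6];  Q = [1, 4, 6] / [2, 5] / [3]
  Insert 2 (step 7): P = [1, 2, 7] / [3, 4] / [5] / [6];  Q = [1, 4, 6] / [2, 5] / [3] / [7]
Final shape: (3, 2, 1, 1).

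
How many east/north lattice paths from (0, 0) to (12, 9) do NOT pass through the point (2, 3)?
Number of paths = 213850

Total paths from (0, 0) to (12, 9): C(21, 12) = 293930. Paths through (2, 3): (paths (0, 0) → (2, 3)) × (paths (2, 3) → (12, 9)) = C(5, 2) · C(16, 10) = 10 · 8008 = 80080. Avoidance count = 293930 − 80080 = 213850.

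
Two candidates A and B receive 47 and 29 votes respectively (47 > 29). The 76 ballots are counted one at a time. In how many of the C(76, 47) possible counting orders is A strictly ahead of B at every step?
Strict-lead orderings = 195289034476414989600

Total orderings of the 76 votes with 47 for A: C(76, 47) = 824553701122641067200. By the Bertrand ballot formula (Cycle Lemma / reflection principle), the number of orderings in which A is strictly ahead of B throughout is (p − q)/(p + q) · C(p + q, p) = (47 − 29)/(47 + 29) · 824553701122641067200 = 195289034476414989600.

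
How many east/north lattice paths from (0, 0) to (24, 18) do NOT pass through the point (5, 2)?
Number of paths = 268438613100

Total paths from (0, 0) to (24, 18): C(42, 24) = 353697121050. Paths through (5, 2): (paths (0, 0) → (5, 2)) × (paths (5, 2) → (24, 18)) = C(7, 5) · C(35, 19) = 21 · 4059928950 = 85258507950. Avoidance count = 353697121050 − 85258507950 = 268438613100.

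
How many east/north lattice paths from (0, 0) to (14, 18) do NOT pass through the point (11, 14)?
Number of paths = 315426600

Total paths from (0, 0) to (14, 18): C(32, 14) = 471435600. Paths through (11, 14): (paths (0, 0) → (11, 14)) × (paths (11, 14) → (14, 18)) = C(25, 11) · C(7, 3) = 4457400 · 35 = 156009000. Avoidance count = 471435600 − 156009000 = 315426600.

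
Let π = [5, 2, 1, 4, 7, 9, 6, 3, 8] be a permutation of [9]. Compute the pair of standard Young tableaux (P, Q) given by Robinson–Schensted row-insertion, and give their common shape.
P = [1, 3, 6, 8] / [2, 4, 9] / [5, 7];  Q = [1, 4, 5, 6] / [2, 7, 9] / [3, 8];  common shape = (4, 3, 2)

Row-insert the values π_1, π_2, … into P one at a time, bumping the leftmost entry strictly greater than the inserted value down to the next row. The recording tableau Q records, in position (i, j), the step at which that cell was added to P.
  Insert 5 (step 1): P = [5];  Q = [1]
  Insert 2 (step 2): P = [2] / [5];  Q = [1] / [2]
  Insert 1 (step 3): P = [1] / [2] / [5];  Q = [1] / [2] / [3]
  Insert 4 (step 4): P = [1, 4] / [2] / [5];  Q = [1, 4] / [2] / [3]
  Insert 7 (step 5): P = [1, 4, 7] / [2] / [5];  Q = [1, 4, 5] / [2] / [3]
  Insert 9 (step 6): P = [1, 4, 7, 9] / [2] / [5];  Q = [1, 4, 5, 6] / [2] / [3]
  Insert 6 (step 7): P = [1, 4, 6, 9] / [2, 7] / [5];  Q = [1, 4, 5, 6] / [2, 7] / [3]
  Insert 3 (step 8): P = [1, 3, 6, 9] / [2, 4] / [5, 7];  Q = [1, 4, 5, 6] / [2, 7] / [3, 8]
  Insert 8 (step 9): P = [1, 3, 6, 8] / [2, 4, 9] / [5, 7];  Q = [1, 4, 5, 6] / [2, 7, 9] / [3, 8]
Final shape: (4, 3, 2).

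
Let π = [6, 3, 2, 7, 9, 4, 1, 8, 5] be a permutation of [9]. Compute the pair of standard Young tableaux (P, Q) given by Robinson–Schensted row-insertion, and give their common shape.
P = [1, 4, 5] / [2, 7, 8] / [3, 9] / [6];  Q = [1, 4, 5] / [2, 6, 8] / [3, 9] / [7];  common shape = (3, 3, 2, 1)

Row-insert the values π_1, π_2, … into P one at a time, bumping the leftmost entry strictly greater than the inserted value down to the next row. The recording tableau Q records, in position (i, j), the step at which that cell was added to P.
  Insert 6 (step 1): P = [6];  Q = [1]
  Insert 3 (step 2): P = [3] / [6];  Q = [1] / [2]
  Insert 2 (step 3): P = [2] / [3] / [6];  Q = [1] / [2] / [3]
  Insert 7 (step 4): P = [2, 7] / [3] / [6];  Q = [1, 4] / [2] / [3]
  Insert 9 (step 5): P = [2, 7, 9] / [3] / [6];  Q = [1, 4, 5] / [2] / [3]
  Insert 4 (step 6): P = [2, 4, 9] / [3, 7] / [6];  Q = [1, 4, 5] / [2, 6] / [3]
  Insert 1 (step 7): P = [1, 4, 9] / [2, 7] / [3] / [6];  Q = [1, 4, 5] / [2, 6] / [3] / [7]
  Insert 8 (step 8): P = [1, 4, 8] / [2, 7, 9] / [3] / [6];  Q = [1, 4, 5] / [2, 6, 8] / [3] / [7]
  Insert 5 (step 9): P = [1, 4, 5] / [2, 7, 8] / [3, 9] / [6];  Q = [1, 4, 5] / [2, 6, 8] / [3, 9] / [7]
Final shape: (3, 3, 2, 1).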